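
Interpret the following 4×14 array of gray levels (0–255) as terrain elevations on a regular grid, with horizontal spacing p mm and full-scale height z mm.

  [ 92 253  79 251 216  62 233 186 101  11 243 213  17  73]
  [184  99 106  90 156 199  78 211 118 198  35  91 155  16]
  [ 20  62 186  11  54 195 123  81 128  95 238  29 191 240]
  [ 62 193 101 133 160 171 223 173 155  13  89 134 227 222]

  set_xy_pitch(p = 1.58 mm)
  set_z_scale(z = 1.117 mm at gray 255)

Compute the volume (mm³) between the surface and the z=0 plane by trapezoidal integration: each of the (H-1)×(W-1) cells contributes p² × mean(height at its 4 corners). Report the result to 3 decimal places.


height_mm = gray/255 × 1.117; cell vol = 1.58² × mean(4 corners)
unit = 1.58² × 1.117 / (4×255) = 0.0027338 mm³ per gray-sum
row 0: Σ corner-gray over 13 cells = 7167  → 19.5932
row 1: Σ corner-gray over 13 cells = 6318  → 17.2722
row 2: Σ corner-gray over 13 cells = 6874  → 18.7922
Σ rows: total corner-gray = 20359  → 55.6575 mm³

55.657


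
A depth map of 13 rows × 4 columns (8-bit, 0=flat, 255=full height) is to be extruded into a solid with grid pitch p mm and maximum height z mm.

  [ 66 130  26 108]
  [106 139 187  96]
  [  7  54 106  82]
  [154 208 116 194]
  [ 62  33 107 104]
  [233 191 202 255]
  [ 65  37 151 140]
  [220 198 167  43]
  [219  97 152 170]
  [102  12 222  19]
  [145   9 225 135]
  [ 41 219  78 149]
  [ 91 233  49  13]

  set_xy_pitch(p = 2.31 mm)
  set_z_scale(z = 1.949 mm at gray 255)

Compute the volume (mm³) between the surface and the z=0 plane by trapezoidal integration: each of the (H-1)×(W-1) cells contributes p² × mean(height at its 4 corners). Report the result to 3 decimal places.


height_mm = gray/255 × 1.949; cell vol = 2.31² × mean(4 corners)
unit = 2.31² × 1.949 / (4×255) = 0.0101961 mm³ per gray-sum
row 0: Σ corner-gray over 3 cells = 1340  → 13.6628
row 1: Σ corner-gray over 3 cells = 1263  → 12.8777
row 2: Σ corner-gray over 3 cells = 1405  → 14.3256
row 3: Σ corner-gray over 3 cells = 1442  → 14.7028
row 4: Σ corner-gray over 3 cells = 1720  → 17.5374
row 5: Σ corner-gray over 3 cells = 1855  → 18.9138
row 6: Σ corner-gray over 3 cells = 1574  → 16.0487
row 7: Σ corner-gray over 3 cells = 1880  → 19.1687
row 8: Σ corner-gray over 3 cells = 1476  → 15.0495
row 9: Σ corner-gray over 3 cells = 1337  → 13.6322
row 10: Σ corner-gray over 3 cells = 1532  → 15.6205
row 11: Σ corner-gray over 3 cells = 1452  → 14.8048
Σ rows: total corner-gray = 18276  → 186.3446 mm³

186.345


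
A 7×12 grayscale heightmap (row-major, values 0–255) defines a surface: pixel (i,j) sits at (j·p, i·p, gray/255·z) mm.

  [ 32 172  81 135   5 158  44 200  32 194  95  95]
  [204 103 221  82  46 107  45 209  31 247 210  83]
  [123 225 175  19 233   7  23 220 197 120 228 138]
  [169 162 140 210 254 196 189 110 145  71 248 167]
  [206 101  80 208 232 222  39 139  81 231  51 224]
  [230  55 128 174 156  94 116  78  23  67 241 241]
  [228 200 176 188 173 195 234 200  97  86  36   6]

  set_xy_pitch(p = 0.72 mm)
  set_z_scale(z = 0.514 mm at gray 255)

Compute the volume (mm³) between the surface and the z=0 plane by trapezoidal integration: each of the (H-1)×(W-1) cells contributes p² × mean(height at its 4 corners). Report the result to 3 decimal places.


height_mm = gray/255 × 0.514; cell vol = 0.72² × mean(4 corners)
unit = 0.72² × 0.514 / (4×255) = 0.000261233 mm³ per gray-sum
row 0: Σ corner-gray over 11 cells = 5248  → 1.3710
row 1: Σ corner-gray over 11 cells = 6044  → 1.5789
row 2: Σ corner-gray over 11 cells = 6941  → 1.8132
row 3: Σ corner-gray over 11 cells = 6984  → 1.8245
row 4: Σ corner-gray over 11 cells = 5933  → 1.5499
row 5: Σ corner-gray over 11 cells = 6139  → 1.6037
Σ rows: total corner-gray = 37289  → 9.7411 mm³

9.741


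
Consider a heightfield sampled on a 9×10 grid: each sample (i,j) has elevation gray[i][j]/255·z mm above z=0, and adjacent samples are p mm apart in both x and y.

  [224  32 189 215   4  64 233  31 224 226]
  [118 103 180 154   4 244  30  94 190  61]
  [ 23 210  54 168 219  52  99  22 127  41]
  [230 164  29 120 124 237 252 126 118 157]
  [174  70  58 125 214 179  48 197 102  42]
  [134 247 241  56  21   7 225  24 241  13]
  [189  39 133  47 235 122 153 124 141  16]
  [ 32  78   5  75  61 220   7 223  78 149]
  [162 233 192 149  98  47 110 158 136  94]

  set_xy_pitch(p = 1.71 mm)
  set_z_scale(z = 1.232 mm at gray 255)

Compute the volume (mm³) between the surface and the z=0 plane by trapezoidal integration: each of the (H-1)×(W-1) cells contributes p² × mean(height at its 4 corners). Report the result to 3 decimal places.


height_mm = gray/255 × 1.232; cell vol = 1.71² × mean(4 corners)
unit = 1.71² × 1.232 / (4×255) = 0.00353185 mm³ per gray-sum
row 0: Σ corner-gray over 9 cells = 4611  → 16.2854
row 1: Σ corner-gray over 9 cells = 4143  → 14.6325
row 2: Σ corner-gray over 9 cells = 4693  → 16.5750
row 3: Σ corner-gray over 9 cells = 4929  → 17.4085
row 4: Σ corner-gray over 9 cells = 4473  → 15.7980
row 5: Σ corner-gray over 9 cells = 4464  → 15.7662
row 6: Σ corner-gray over 9 cells = 3868  → 13.6612
row 7: Σ corner-gray over 9 cells = 4177  → 14.7526
Σ rows: total corner-gray = 35358  → 124.8793 mm³

124.879


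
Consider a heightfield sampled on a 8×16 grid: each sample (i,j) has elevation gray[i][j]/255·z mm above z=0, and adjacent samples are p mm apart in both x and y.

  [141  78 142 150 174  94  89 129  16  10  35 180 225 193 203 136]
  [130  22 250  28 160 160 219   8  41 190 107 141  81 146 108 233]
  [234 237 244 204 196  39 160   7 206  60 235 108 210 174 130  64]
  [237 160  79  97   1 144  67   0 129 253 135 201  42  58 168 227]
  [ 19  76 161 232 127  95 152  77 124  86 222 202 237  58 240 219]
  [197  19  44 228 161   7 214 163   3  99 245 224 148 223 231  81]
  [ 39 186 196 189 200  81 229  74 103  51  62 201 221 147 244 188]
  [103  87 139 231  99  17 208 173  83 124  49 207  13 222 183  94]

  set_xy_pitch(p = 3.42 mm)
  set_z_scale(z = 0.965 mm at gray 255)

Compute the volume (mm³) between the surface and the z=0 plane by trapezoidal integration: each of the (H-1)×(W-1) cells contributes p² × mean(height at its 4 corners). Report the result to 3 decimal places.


642.519

height_mm = gray/255 × 0.965; cell vol = 3.42² × mean(4 corners)
unit = 3.42² × 0.965 / (4×255) = 0.0110657 mm³ per gray-sum
row 0: Σ corner-gray over 15 cells = 7398  → 81.8641
row 1: Σ corner-gray over 15 cells = 8403  → 92.9852
row 2: Σ corner-gray over 15 cells = 8250  → 91.2921
row 3: Σ corner-gray over 15 cells = 7948  → 87.9503
row 4: Σ corner-gray over 15 cells = 8712  → 96.4045
row 5: Σ corner-gray over 15 cells = 8891  → 98.3852
row 6: Σ corner-gray over 15 cells = 8462  → 93.6381
Σ rows: total corner-gray = 58064  → 642.5195 mm³


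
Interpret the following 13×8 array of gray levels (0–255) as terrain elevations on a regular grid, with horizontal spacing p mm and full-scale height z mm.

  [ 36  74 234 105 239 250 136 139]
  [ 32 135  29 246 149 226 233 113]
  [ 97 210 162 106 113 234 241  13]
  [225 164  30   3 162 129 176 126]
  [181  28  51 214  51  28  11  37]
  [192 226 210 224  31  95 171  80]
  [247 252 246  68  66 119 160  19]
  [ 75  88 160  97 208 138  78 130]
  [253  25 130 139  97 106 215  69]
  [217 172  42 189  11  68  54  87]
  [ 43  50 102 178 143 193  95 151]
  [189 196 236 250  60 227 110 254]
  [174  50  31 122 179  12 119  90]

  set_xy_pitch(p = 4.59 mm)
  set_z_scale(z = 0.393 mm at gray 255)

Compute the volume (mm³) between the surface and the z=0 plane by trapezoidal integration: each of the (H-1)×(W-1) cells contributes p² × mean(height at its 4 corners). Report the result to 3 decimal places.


362.240

height_mm = gray/255 × 0.393; cell vol = 4.59² × mean(4 corners)
unit = 4.59² × 0.393 / (4×255) = 0.00811741 mm³ per gray-sum
row 0: Σ corner-gray over 7 cells = 4432  → 35.9764
row 1: Σ corner-gray over 7 cells = 4423  → 35.9033
row 2: Σ corner-gray over 7 cells = 3921  → 31.8284
row 3: Σ corner-gray over 7 cells = 2663  → 21.6167
row 4: Σ corner-gray over 7 cells = 3170  → 25.7322
row 5: Σ corner-gray over 7 cells = 4274  → 34.6938
row 6: Σ corner-gray over 7 cells = 3831  → 31.0978
row 7: Σ corner-gray over 7 cells = 3489  → 28.3217
row 8: Σ corner-gray over 7 cells = 3122  → 25.3426
row 9: Σ corner-gray over 7 cells = 3092  → 25.0990
row 10: Σ corner-gray over 7 cells = 4317  → 35.0429
row 11: Σ corner-gray over 7 cells = 3891  → 31.5849
Σ rows: total corner-gray = 44625  → 362.2396 mm³


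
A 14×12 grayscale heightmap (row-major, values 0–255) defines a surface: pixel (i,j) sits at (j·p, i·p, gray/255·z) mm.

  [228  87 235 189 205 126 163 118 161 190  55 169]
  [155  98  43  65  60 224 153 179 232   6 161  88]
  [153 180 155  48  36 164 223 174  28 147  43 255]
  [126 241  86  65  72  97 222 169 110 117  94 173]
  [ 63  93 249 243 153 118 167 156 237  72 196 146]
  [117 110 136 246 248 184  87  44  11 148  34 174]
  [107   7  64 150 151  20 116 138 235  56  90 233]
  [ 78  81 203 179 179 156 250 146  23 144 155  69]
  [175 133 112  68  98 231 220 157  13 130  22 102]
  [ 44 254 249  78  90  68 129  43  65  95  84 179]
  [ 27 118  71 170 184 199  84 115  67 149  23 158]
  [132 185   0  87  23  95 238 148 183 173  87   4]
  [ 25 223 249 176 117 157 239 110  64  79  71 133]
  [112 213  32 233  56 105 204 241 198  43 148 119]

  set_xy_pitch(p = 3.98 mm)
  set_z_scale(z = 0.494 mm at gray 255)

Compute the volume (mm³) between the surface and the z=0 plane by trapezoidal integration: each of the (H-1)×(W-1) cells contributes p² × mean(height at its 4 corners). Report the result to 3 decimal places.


567.892

height_mm = gray/255 × 0.494; cell vol = 3.98² × mean(4 corners)
unit = 3.98² × 0.494 / (4×255) = 0.00767172 mm³ per gray-sum
row 0: Σ corner-gray over 11 cells = 6140  → 47.1044
row 1: Σ corner-gray over 11 cells = 5489  → 42.1101
row 2: Σ corner-gray over 11 cells = 5649  → 43.3376
row 3: Σ corner-gray over 11 cells = 6422  → 49.2678
row 4: Σ corner-gray over 11 cells = 6364  → 48.8228
row 5: Σ corner-gray over 11 cells = 5181  → 39.7472
row 6: Σ corner-gray over 11 cells = 5573  → 42.7545
row 7: Σ corner-gray over 11 cells = 5824  → 44.6801
row 8: Σ corner-gray over 11 cells = 5178  → 39.7242
row 9: Σ corner-gray over 11 cells = 5078  → 38.9570
row 10: Σ corner-gray over 11 cells = 5119  → 39.2716
row 11: Σ corner-gray over 11 cells = 5702  → 43.7442
row 12: Σ corner-gray over 11 cells = 6305  → 48.3702
Σ rows: total corner-gray = 74024  → 567.8916 mm³


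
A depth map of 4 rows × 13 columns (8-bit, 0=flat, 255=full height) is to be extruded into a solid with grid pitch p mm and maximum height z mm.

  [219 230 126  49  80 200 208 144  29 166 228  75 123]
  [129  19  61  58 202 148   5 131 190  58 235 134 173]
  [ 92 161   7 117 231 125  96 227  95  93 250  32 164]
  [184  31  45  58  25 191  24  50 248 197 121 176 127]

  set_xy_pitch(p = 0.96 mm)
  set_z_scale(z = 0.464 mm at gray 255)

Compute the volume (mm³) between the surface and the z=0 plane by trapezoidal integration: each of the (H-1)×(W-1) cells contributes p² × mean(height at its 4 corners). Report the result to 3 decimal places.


height_mm = gray/255 × 0.464; cell vol = 0.96² × mean(4 corners)
unit = 0.96² × 0.464 / (4×255) = 0.000419238 mm³ per gray-sum
row 0: Σ corner-gray over 12 cells = 6196  → 2.5976
row 1: Σ corner-gray over 12 cells = 5908  → 2.4769
row 2: Σ corner-gray over 12 cells = 5767  → 2.4177
Σ rows: total corner-gray = 17871  → 7.4922 mm³

7.492


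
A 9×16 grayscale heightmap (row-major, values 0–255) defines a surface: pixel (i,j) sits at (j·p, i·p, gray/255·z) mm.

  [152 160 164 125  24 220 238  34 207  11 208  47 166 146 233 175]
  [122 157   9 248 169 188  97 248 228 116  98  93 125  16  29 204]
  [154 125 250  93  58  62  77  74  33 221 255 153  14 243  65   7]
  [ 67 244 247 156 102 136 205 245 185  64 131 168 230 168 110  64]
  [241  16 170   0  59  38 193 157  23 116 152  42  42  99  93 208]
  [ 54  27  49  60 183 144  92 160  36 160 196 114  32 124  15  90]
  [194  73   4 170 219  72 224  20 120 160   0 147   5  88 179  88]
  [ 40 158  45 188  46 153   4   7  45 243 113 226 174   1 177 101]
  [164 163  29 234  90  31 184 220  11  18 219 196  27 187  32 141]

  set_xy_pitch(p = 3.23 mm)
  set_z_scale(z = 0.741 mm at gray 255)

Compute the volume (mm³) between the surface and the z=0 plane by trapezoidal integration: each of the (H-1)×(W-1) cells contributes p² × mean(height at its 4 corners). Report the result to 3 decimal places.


435.804

height_mm = gray/255 × 0.741; cell vol = 3.23² × mean(4 corners)
unit = 3.23² × 0.741 / (4×255) = 0.00757919 mm³ per gray-sum
row 0: Σ corner-gray over 15 cells = 8261  → 62.6117
row 1: Σ corner-gray over 15 cells = 7575  → 57.4124
row 2: Σ corner-gray over 15 cells = 8520  → 64.5747
row 3: Σ corner-gray over 15 cells = 7762  → 58.8297
row 4: Σ corner-gray over 15 cells = 5777  → 43.7850
row 5: Σ corner-gray over 15 cells = 6172  → 46.7788
row 6: Σ corner-gray over 15 cells = 6545  → 49.6058
row 7: Σ corner-gray over 15 cells = 6888  → 52.2055
Σ rows: total corner-gray = 57500  → 435.8037 mm³


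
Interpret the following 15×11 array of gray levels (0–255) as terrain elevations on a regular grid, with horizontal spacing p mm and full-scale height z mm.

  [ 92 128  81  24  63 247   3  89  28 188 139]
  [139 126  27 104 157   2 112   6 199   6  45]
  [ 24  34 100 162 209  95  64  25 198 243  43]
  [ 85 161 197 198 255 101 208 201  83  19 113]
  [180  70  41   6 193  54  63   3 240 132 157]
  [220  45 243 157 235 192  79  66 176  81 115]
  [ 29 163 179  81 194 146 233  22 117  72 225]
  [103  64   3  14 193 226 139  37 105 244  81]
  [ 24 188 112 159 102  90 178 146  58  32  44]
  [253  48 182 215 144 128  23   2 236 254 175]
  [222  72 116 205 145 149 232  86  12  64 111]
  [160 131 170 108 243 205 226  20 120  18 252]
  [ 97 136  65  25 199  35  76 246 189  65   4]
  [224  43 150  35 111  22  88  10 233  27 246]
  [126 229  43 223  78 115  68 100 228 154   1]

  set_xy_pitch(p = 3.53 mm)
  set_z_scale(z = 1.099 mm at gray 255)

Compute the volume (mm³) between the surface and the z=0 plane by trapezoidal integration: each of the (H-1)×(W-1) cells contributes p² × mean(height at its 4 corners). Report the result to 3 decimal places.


height_mm = gray/255 × 1.099; cell vol = 3.53² × mean(4 corners)
unit = 3.53² × 1.099 / (4×255) = 0.013426 mm³ per gray-sum
row 0: Σ corner-gray over 10 cells = 3595  → 48.2665
row 1: Σ corner-gray over 10 cells = 3989  → 53.5563
row 2: Σ corner-gray over 10 cells = 5371  → 72.1111
row 3: Σ corner-gray over 10 cells = 4985  → 66.9287
row 4: Σ corner-gray over 10 cells = 4824  → 64.7671
row 5: Σ corner-gray over 10 cells = 5551  → 74.5278
row 6: Σ corner-gray over 10 cells = 4902  → 65.8143
row 7: Σ corner-gray over 10 cells = 4432  → 59.5041
row 8: Σ corner-gray over 10 cells = 5090  → 68.3384
row 9: Σ corner-gray over 10 cells = 5387  → 72.3259
row 10: Σ corner-gray over 10 cells = 5389  → 72.3528
row 11: Σ corner-gray over 10 cells = 5067  → 68.0296
row 12: Σ corner-gray over 10 cells = 4081  → 54.7915
row 13: Σ corner-gray over 10 cells = 4511  → 60.5647
Σ rows: total corner-gray = 67174  → 901.8787 mm³

901.879


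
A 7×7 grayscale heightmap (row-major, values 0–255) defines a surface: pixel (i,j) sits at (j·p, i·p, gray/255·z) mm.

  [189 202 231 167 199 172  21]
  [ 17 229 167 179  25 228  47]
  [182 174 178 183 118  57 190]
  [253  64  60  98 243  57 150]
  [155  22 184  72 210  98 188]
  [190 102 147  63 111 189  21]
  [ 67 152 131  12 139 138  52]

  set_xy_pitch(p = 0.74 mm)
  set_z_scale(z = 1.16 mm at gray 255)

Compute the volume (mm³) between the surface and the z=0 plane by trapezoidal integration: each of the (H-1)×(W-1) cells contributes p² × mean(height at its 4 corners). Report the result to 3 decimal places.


height_mm = gray/255 × 1.16; cell vol = 0.74² × mean(4 corners)
unit = 0.74² × 1.16 / (4×255) = 0.000622761 mm³ per gray-sum
row 0: Σ corner-gray over 6 cells = 3872  → 2.4113
row 1: Σ corner-gray over 6 cells = 3512  → 2.1871
row 2: Σ corner-gray over 6 cells = 3239  → 2.0171
row 3: Σ corner-gray over 6 cells = 2962  → 1.8446
row 4: Σ corner-gray over 6 cells = 2950  → 1.8371
row 5: Σ corner-gray over 6 cells = 2698  → 1.6802
Σ rows: total corner-gray = 19233  → 11.9776 mm³

11.978


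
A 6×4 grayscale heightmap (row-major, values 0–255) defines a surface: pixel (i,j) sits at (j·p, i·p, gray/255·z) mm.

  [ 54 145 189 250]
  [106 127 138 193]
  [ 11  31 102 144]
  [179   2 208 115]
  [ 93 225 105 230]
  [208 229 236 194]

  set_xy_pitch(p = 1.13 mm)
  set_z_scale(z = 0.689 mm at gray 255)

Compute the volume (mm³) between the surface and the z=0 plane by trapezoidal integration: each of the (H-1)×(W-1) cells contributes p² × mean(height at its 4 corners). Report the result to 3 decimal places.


height_mm = gray/255 × 0.689; cell vol = 1.13² × mean(4 corners)
unit = 1.13² × 0.689 / (4×255) = 0.000862533 mm³ per gray-sum
row 0: Σ corner-gray over 3 cells = 1801  → 1.5534
row 1: Σ corner-gray over 3 cells = 1250  → 1.0782
row 2: Σ corner-gray over 3 cells = 1135  → 0.9790
row 3: Σ corner-gray over 3 cells = 1697  → 1.4637
row 4: Σ corner-gray over 3 cells = 2315  → 1.9968
Σ rows: total corner-gray = 8198  → 7.0710 mm³

7.071


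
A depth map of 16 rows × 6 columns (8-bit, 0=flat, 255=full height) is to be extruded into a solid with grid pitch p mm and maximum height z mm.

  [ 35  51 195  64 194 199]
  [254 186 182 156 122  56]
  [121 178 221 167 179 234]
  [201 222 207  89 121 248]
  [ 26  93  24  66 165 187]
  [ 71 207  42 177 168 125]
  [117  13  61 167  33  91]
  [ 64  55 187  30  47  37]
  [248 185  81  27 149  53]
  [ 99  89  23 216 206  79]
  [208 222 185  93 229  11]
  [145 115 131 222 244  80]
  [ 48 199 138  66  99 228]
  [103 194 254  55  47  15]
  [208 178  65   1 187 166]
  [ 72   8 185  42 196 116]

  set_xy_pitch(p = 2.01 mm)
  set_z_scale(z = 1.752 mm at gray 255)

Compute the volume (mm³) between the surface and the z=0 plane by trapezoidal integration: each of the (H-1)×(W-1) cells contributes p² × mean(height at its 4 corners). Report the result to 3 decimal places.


272.013

height_mm = gray/255 × 1.752; cell vol = 2.01² × mean(4 corners)
unit = 2.01² × 1.752 / (4×255) = 0.00693947 mm³ per gray-sum
row 0: Σ corner-gray over 5 cells = 2844  → 19.7358
row 1: Σ corner-gray over 5 cells = 3447  → 23.9203
row 2: Σ corner-gray over 5 cells = 3572  → 24.7878
row 3: Σ corner-gray over 5 cells = 2636  → 18.2924
row 4: Σ corner-gray over 5 cells = 2293  → 15.9122
row 5: Σ corner-gray over 5 cells = 2140  → 14.8505
row 6: Σ corner-gray over 5 cells = 1495  → 10.3745
row 7: Σ corner-gray over 5 cells = 1924  → 13.3515
row 8: Σ corner-gray over 5 cells = 2431  → 16.8698
row 9: Σ corner-gray over 5 cells = 2923  → 20.2841
row 10: Σ corner-gray over 5 cells = 3326  → 23.0807
row 11: Σ corner-gray over 5 cells = 2929  → 20.3257
row 12: Σ corner-gray over 5 cells = 2498  → 17.3348
row 13: Σ corner-gray over 5 cells = 2454  → 17.0294
row 14: Σ corner-gray over 5 cells = 2286  → 15.8636
Σ rows: total corner-gray = 39198  → 272.0132 mm³


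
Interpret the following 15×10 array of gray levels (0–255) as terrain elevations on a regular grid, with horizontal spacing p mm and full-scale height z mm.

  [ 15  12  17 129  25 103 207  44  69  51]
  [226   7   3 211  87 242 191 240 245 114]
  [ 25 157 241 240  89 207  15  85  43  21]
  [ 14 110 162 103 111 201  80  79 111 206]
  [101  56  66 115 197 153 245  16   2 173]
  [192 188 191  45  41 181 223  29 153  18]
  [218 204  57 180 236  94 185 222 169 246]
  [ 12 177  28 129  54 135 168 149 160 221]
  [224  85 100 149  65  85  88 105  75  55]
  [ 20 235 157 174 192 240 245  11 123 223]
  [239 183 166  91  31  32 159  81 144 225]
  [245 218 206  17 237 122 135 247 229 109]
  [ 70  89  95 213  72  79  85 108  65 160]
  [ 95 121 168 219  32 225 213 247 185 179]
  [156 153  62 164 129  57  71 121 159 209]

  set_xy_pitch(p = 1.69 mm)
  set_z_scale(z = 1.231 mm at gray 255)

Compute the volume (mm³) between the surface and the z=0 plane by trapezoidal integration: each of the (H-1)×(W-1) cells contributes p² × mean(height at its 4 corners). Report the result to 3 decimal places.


height_mm = gray/255 × 1.231; cell vol = 1.69² × mean(4 corners)
unit = 1.69² × 1.231 / (4×255) = 0.00344692 mm³ per gray-sum
row 0: Σ corner-gray over 9 cells = 4070  → 14.0290
row 1: Σ corner-gray over 9 cells = 4992  → 17.2070
row 2: Σ corner-gray over 9 cells = 4334  → 14.9390
row 3: Σ corner-gray over 9 cells = 4108  → 14.1600
row 4: Σ corner-gray over 9 cells = 4286  → 14.7735
row 5: Σ corner-gray over 9 cells = 5470  → 18.8547
row 6: Σ corner-gray over 9 cells = 5391  → 18.5823
row 7: Σ corner-gray over 9 cells = 4016  → 13.8428
row 8: Σ corner-gray over 9 cells = 4780  → 16.4763
row 9: Σ corner-gray over 9 cells = 5235  → 18.0446
row 10: Σ corner-gray over 9 cells = 5414  → 18.6616
row 11: Σ corner-gray over 9 cells = 5018  → 17.2966
row 12: Σ corner-gray over 9 cells = 4936  → 17.0140
row 13: Σ corner-gray over 9 cells = 5291  → 18.2377
Σ rows: total corner-gray = 67341  → 232.1191 mm³

232.119


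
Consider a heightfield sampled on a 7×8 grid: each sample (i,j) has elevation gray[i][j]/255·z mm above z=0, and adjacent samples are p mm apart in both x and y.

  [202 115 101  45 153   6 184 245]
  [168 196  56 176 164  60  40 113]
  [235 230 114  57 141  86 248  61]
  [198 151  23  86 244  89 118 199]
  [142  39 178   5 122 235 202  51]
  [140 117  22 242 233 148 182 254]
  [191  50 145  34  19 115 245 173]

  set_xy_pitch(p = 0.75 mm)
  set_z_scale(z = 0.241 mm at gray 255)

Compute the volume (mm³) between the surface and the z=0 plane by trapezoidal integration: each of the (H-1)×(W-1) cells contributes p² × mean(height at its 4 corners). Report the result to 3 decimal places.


2.973

height_mm = gray/255 × 0.241; cell vol = 0.75² × mean(4 corners)
unit = 0.75² × 0.241 / (4×255) = 0.000132904 mm³ per gray-sum
row 0: Σ corner-gray over 7 cells = 3320  → 0.4412
row 1: Σ corner-gray over 7 cells = 3713  → 0.4935
row 2: Σ corner-gray over 7 cells = 3867  → 0.5139
row 3: Σ corner-gray over 7 cells = 3574  → 0.4750
row 4: Σ corner-gray over 7 cells = 4037  → 0.5365
row 5: Σ corner-gray over 7 cells = 3862  → 0.5133
Σ rows: total corner-gray = 22373  → 2.9735 mm³


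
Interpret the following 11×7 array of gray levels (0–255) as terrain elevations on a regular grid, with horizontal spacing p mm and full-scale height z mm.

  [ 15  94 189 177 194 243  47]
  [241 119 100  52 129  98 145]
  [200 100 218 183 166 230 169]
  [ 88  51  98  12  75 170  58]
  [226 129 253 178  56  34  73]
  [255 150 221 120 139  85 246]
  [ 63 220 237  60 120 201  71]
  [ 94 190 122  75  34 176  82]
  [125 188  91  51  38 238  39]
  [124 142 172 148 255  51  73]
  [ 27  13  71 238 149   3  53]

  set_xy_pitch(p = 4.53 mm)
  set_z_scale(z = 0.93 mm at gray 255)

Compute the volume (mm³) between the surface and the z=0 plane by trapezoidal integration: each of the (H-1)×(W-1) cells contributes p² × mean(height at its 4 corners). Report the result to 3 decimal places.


589.896

height_mm = gray/255 × 0.93; cell vol = 4.53² × mean(4 corners)
unit = 4.53² × 0.93 / (4×255) = 0.0187102 mm³ per gray-sum
row 0: Σ corner-gray over 6 cells = 3238  → 60.5837
row 1: Σ corner-gray over 6 cells = 3545  → 66.3278
row 2: Σ corner-gray over 6 cells = 3121  → 58.3946
row 3: Σ corner-gray over 6 cells = 2557  → 47.8421
row 4: Σ corner-gray over 6 cells = 3530  → 66.0471
row 5: Σ corner-gray over 6 cells = 3741  → 69.9950
row 6: Σ corner-gray over 6 cells = 3180  → 59.4985
row 7: Σ corner-gray over 6 cells = 2746  → 51.3783
row 8: Σ corner-gray over 6 cells = 3109  → 58.1701
row 9: Σ corner-gray over 6 cells = 2761  → 51.6590
Σ rows: total corner-gray = 31528  → 589.8962 mm³


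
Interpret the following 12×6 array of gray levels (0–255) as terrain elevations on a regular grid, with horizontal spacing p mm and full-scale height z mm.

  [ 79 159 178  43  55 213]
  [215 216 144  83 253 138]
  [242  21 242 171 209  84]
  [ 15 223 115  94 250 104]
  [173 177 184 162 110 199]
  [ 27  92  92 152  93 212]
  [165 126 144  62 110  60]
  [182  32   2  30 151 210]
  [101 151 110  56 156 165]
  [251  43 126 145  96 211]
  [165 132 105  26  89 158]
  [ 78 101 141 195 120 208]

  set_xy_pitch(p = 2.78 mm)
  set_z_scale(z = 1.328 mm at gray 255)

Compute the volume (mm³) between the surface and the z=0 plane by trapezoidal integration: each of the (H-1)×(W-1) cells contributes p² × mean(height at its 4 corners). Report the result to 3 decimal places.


height_mm = gray/255 × 1.328; cell vol = 2.78² × mean(4 corners)
unit = 2.78² × 1.328 / (4×255) = 0.0100621 mm³ per gray-sum
row 0: Σ corner-gray over 5 cells = 2907  → 29.2504
row 1: Σ corner-gray over 5 cells = 3357  → 33.7784
row 2: Σ corner-gray over 5 cells = 3095  → 31.1421
row 3: Σ corner-gray over 5 cells = 3121  → 31.4037
row 4: Σ corner-gray over 5 cells = 2735  → 27.5198
row 5: Σ corner-gray over 5 cells = 2206  → 22.1969
row 6: Σ corner-gray over 5 cells = 1931  → 19.4299
row 7: Σ corner-gray over 5 cells = 2034  → 20.4663
row 8: Σ corner-gray over 5 cells = 2494  → 25.0948
row 9: Σ corner-gray over 5 cells = 2309  → 23.2333
row 10: Σ corner-gray over 5 cells = 2427  → 24.4207
Σ rows: total corner-gray = 28616  → 287.9363 mm³

287.936


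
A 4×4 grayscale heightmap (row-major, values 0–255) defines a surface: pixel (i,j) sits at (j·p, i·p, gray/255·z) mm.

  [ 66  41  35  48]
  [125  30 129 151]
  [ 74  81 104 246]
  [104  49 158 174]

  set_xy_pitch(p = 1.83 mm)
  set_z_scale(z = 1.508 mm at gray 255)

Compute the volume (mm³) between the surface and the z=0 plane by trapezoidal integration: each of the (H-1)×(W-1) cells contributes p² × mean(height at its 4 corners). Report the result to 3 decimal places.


17.458

height_mm = gray/255 × 1.508; cell vol = 1.83² × mean(4 corners)
unit = 1.83² × 1.508 / (4×255) = 0.00495112 mm³ per gray-sum
row 0: Σ corner-gray over 3 cells = 860  → 4.2580
row 1: Σ corner-gray over 3 cells = 1284  → 6.3572
row 2: Σ corner-gray over 3 cells = 1382  → 6.8424
Σ rows: total corner-gray = 3526  → 17.4576 mm³


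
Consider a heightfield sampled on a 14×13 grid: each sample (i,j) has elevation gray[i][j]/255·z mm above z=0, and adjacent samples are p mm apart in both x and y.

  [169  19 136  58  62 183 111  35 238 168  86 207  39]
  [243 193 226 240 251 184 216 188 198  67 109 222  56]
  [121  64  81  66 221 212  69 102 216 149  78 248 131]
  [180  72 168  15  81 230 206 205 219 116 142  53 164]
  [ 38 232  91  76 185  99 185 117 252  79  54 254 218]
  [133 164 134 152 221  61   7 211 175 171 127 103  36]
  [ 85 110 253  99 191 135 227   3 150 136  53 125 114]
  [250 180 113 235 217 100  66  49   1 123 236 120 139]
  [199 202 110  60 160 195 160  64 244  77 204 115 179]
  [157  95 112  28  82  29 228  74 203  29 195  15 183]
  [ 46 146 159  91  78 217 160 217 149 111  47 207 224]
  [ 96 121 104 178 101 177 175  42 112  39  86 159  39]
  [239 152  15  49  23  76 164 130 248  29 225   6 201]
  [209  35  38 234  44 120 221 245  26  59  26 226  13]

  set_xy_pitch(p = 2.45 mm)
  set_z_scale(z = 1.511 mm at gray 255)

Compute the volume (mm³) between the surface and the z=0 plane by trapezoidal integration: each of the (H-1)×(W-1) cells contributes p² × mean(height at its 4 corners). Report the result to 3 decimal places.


746.372

height_mm = gray/255 × 1.511; cell vol = 2.45² × mean(4 corners)
unit = 2.45² × 1.511 / (4×255) = 0.00889194 mm³ per gray-sum
row 0: Σ corner-gray over 12 cells = 7301  → 64.9200
row 1: Σ corner-gray over 12 cells = 7751  → 68.9214
row 2: Σ corner-gray over 12 cells = 6622  → 58.8824
row 3: Σ corner-gray over 12 cells = 6862  → 61.0165
row 4: Σ corner-gray over 12 cells = 6725  → 59.7983
row 5: Σ corner-gray over 12 cells = 6384  → 56.7661
row 6: Σ corner-gray over 12 cells = 6432  → 57.1929
row 7: Σ corner-gray over 12 cells = 6829  → 60.7230
row 8: Σ corner-gray over 12 cells = 6080  → 54.0630
row 9: Σ corner-gray over 12 cells = 5954  → 52.9426
row 10: Σ corner-gray over 12 cells = 6157  → 54.7477
row 11: Σ corner-gray over 12 cells = 5397  → 47.9898
row 12: Σ corner-gray over 12 cells = 5444  → 48.4077
Σ rows: total corner-gray = 83938  → 746.3716 mm³


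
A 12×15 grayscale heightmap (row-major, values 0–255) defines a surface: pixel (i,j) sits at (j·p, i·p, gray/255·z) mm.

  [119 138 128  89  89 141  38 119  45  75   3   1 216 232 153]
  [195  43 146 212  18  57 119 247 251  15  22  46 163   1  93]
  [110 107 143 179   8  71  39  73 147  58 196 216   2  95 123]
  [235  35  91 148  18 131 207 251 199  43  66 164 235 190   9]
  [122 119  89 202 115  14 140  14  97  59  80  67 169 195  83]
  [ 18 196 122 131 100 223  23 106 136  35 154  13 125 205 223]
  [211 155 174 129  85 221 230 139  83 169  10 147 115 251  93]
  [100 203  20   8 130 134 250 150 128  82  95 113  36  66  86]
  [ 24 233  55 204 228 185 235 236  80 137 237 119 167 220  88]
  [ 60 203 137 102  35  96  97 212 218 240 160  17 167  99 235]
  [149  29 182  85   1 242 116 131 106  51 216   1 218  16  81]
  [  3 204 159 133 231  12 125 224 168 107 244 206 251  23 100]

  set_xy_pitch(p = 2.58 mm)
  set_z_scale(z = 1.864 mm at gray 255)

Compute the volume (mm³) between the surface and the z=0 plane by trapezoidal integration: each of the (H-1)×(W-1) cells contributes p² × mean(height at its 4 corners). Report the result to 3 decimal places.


height_mm = gray/255 × 1.864; cell vol = 2.58² × mean(4 corners)
unit = 2.58² × 1.864 / (4×255) = 0.0121642 mm³ per gray-sum
row 0: Σ corner-gray over 14 cells = 5868  → 71.3798
row 1: Σ corner-gray over 14 cells = 5869  → 71.3920
row 2: Σ corner-gray over 14 cells = 6701  → 81.5126
row 3: Σ corner-gray over 14 cells = 6725  → 81.8045
row 4: Σ corner-gray over 14 cells = 6304  → 76.6834
row 5: Σ corner-gray over 14 cells = 7499  → 91.2197
row 6: Σ corner-gray over 14 cells = 7136  → 86.8041
row 7: Σ corner-gray over 14 cells = 7800  → 94.8811
row 8: Σ corner-gray over 14 cells = 8645  → 105.1599
row 9: Σ corner-gray over 14 cells = 6879  → 83.6778
row 10: Σ corner-gray over 14 cells = 7295  → 88.7382
Σ rows: total corner-gray = 76721  → 933.2530 mm³

933.253


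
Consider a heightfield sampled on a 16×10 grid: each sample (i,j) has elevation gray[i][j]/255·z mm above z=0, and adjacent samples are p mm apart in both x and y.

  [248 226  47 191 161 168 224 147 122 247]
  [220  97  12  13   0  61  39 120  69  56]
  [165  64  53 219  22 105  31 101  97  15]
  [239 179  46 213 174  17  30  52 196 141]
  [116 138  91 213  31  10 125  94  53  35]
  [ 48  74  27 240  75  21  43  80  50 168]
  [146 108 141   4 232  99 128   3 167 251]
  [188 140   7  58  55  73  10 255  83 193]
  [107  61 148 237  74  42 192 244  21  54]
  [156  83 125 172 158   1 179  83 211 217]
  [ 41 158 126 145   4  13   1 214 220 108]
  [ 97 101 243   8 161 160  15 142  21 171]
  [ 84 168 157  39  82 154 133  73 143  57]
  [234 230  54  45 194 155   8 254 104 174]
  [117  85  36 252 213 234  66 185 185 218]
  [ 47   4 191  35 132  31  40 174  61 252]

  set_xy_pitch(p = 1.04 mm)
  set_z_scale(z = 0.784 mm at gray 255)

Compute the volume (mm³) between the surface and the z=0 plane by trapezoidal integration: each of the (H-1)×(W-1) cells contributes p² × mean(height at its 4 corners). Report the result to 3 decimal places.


49.992

height_mm = gray/255 × 0.784; cell vol = 1.04² × mean(4 corners)
unit = 1.04² × 0.784 / (4×255) = 0.000831347 mm³ per gray-sum
row 0: Σ corner-gray over 9 cells = 4165  → 3.4626
row 1: Σ corner-gray over 9 cells = 2662  → 2.2130
row 2: Σ corner-gray over 9 cells = 3758  → 3.1242
row 3: Σ corner-gray over 9 cells = 3855  → 3.2048
row 4: Σ corner-gray over 9 cells = 3097  → 2.5747
row 5: Σ corner-gray over 9 cells = 3597  → 2.9904
row 6: Σ corner-gray over 9 cells = 3904  → 3.2456
row 7: Σ corner-gray over 9 cells = 3942  → 3.2772
row 8: Σ corner-gray over 9 cells = 4596  → 3.8209
row 9: Σ corner-gray over 9 cells = 4308  → 3.5814
row 10: Σ corner-gray over 9 cells = 3881  → 3.2265
row 11: Σ corner-gray over 9 cells = 4009  → 3.3329
row 12: Σ corner-gray over 9 cells = 4535  → 3.7702
row 13: Σ corner-gray over 9 cells = 5343  → 4.4419
row 14: Σ corner-gray over 9 cells = 4482  → 3.7261
Σ rows: total corner-gray = 60134  → 49.9922 mm³


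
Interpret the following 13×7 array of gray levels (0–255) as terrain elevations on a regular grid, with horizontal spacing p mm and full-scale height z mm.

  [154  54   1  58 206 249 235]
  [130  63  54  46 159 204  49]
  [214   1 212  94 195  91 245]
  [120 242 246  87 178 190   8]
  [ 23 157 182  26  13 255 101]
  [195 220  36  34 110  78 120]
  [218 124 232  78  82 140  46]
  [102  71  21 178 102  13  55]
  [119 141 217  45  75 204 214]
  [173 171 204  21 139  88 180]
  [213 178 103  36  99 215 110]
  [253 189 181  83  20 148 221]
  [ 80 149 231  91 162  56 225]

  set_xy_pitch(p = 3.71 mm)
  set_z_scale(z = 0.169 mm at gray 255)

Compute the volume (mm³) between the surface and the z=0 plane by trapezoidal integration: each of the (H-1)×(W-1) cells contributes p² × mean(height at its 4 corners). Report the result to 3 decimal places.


height_mm = gray/255 × 0.169; cell vol = 3.71² × mean(4 corners)
unit = 3.71² × 0.169 / (4×255) = 0.00228052 mm³ per gray-sum
row 0: Σ corner-gray over 6 cells = 2756  → 6.2851
row 1: Σ corner-gray over 6 cells = 2876  → 6.5588
row 2: Σ corner-gray over 6 cells = 3659  → 8.3444
row 3: Σ corner-gray over 6 cells = 3404  → 7.7629
row 4: Σ corner-gray over 6 cells = 2661  → 6.0685
row 5: Σ corner-gray over 6 cells = 2847  → 6.4926
row 6: Σ corner-gray over 6 cells = 2503  → 5.7081
row 7: Σ corner-gray over 6 cells = 2624  → 5.9841
row 8: Σ corner-gray over 6 cells = 3296  → 7.5166
row 9: Σ corner-gray over 6 cells = 3184  → 7.2612
row 10: Σ corner-gray over 6 cells = 3301  → 7.5280
row 11: Σ corner-gray over 6 cells = 3399  → 7.7515
Σ rows: total corner-gray = 36510  → 83.2619 mm³

83.262


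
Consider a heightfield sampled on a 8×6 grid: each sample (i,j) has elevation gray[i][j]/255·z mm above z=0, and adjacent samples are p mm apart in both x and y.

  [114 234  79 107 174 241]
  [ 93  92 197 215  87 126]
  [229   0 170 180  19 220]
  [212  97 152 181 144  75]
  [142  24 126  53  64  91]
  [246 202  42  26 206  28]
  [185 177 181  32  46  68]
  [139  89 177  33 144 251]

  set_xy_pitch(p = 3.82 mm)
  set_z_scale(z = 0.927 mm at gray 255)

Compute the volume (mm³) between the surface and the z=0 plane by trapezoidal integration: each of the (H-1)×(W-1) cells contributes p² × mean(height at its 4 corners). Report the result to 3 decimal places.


226.792

height_mm = gray/255 × 0.927; cell vol = 3.82² × mean(4 corners)
unit = 3.82² × 0.927 / (4×255) = 0.0132619 mm³ per gray-sum
row 0: Σ corner-gray over 5 cells = 2944  → 39.0431
row 1: Σ corner-gray over 5 cells = 2588  → 34.3218
row 2: Σ corner-gray over 5 cells = 2622  → 34.7727
row 3: Σ corner-gray over 5 cells = 2202  → 29.2027
row 4: Σ corner-gray over 5 cells = 1993  → 26.4310
row 5: Σ corner-gray over 5 cells = 2351  → 31.1788
row 6: Σ corner-gray over 5 cells = 2401  → 31.8419
Σ rows: total corner-gray = 17101  → 226.7920 mm³


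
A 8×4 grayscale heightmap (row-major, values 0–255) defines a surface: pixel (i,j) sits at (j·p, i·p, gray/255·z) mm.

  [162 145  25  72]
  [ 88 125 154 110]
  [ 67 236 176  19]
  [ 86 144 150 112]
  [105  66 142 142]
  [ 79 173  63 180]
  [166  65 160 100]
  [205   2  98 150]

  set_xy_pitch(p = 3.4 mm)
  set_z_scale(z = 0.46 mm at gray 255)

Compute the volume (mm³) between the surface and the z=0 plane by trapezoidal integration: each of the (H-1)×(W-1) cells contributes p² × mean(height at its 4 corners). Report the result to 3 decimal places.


53.452

height_mm = gray/255 × 0.46; cell vol = 3.4² × mean(4 corners)
unit = 3.4² × 0.46 / (4×255) = 0.00521333 mm³ per gray-sum
row 0: Σ corner-gray over 3 cells = 1330  → 6.9337
row 1: Σ corner-gray over 3 cells = 1666  → 8.6854
row 2: Σ corner-gray over 3 cells = 1696  → 8.8418
row 3: Σ corner-gray over 3 cells = 1449  → 7.5541
row 4: Σ corner-gray over 3 cells = 1394  → 7.2674
row 5: Σ corner-gray over 3 cells = 1447  → 7.5437
row 6: Σ corner-gray over 3 cells = 1271  → 6.6261
Σ rows: total corner-gray = 10253  → 53.4523 mm³


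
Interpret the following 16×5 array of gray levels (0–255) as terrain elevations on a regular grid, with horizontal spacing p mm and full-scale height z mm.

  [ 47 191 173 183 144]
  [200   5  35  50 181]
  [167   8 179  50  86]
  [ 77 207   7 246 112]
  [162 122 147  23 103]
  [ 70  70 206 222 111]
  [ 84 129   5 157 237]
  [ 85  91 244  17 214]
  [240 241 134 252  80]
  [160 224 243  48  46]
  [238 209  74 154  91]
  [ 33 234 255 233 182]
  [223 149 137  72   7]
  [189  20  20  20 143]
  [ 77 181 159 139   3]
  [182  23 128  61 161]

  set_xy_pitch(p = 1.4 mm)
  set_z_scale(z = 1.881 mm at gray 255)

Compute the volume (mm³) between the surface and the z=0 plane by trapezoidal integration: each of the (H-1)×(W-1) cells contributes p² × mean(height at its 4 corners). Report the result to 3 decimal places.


height_mm = gray/255 × 1.881; cell vol = 1.4² × mean(4 corners)
unit = 1.4² × 1.881 / (4×255) = 0.00361447 mm³ per gray-sum
row 0: Σ corner-gray over 4 cells = 1846  → 6.6723
row 1: Σ corner-gray over 4 cells = 1288  → 4.6554
row 2: Σ corner-gray over 4 cells = 1836  → 6.6362
row 3: Σ corner-gray over 4 cells = 1958  → 7.0771
row 4: Σ corner-gray over 4 cells = 2026  → 7.3229
row 5: Σ corner-gray over 4 cells = 2080  → 7.5181
row 6: Σ corner-gray over 4 cells = 1906  → 6.8892
row 7: Σ corner-gray over 4 cells = 2577  → 9.3145
row 8: Σ corner-gray over 4 cells = 2810  → 10.1567
row 9: Σ corner-gray over 4 cells = 2439  → 8.8157
row 10: Σ corner-gray over 4 cells = 2862  → 10.3446
row 11: Σ corner-gray over 4 cells = 2605  → 9.4157
row 12: Σ corner-gray over 4 cells = 1398  → 5.0530
row 13: Σ corner-gray over 4 cells = 1490  → 5.3856
row 14: Σ corner-gray over 4 cells = 1805  → 6.5241
Σ rows: total corner-gray = 30926  → 111.7811 mm³

111.781


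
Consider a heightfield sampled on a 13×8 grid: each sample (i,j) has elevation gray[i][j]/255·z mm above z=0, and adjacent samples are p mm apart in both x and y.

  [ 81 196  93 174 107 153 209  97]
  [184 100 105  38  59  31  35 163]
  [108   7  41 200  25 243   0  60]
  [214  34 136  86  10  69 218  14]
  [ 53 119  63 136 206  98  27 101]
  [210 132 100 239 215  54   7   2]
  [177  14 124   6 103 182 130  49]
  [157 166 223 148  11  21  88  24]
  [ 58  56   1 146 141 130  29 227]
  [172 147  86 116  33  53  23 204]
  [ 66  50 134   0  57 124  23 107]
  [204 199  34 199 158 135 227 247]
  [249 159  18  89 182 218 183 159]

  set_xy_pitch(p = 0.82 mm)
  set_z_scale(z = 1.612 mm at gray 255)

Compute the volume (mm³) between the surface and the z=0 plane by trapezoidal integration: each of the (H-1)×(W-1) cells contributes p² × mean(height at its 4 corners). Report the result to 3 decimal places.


37.352

height_mm = gray/255 × 1.612; cell vol = 0.82² × mean(4 corners)
unit = 0.82² × 1.612 / (4×255) = 0.00106266 mm³ per gray-sum
row 0: Σ corner-gray over 7 cells = 3125  → 3.3208
row 1: Σ corner-gray over 7 cells = 2283  → 2.4260
row 2: Σ corner-gray over 7 cells = 2534  → 2.6928
row 3: Σ corner-gray over 7 cells = 2786  → 2.9606
row 4: Σ corner-gray over 7 cells = 3158  → 3.3559
row 5: Σ corner-gray over 7 cells = 3050  → 3.2411
row 6: Σ corner-gray over 7 cells = 2839  → 3.0169
row 7: Σ corner-gray over 7 cells = 2786  → 2.9606
row 8: Σ corner-gray over 7 cells = 2583  → 2.7448
row 9: Σ corner-gray over 7 cells = 2241  → 2.3814
row 10: Σ corner-gray over 7 cells = 3304  → 3.5110
row 11: Σ corner-gray over 7 cells = 4461  → 4.7405
Σ rows: total corner-gray = 35150  → 37.3523 mm³
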